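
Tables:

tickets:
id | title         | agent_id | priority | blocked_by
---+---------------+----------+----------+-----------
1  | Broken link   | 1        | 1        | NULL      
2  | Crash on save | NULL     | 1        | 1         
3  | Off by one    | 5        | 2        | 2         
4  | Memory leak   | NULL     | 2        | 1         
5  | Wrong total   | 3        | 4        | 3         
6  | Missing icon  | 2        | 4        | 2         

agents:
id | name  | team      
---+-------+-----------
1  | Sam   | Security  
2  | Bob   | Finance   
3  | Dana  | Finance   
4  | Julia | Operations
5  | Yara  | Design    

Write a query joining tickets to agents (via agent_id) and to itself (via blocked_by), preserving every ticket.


Two LEFT JOINs from the same base table tickets: one to agents via agent_id, one to tickets itself via blocked_by. Both are LEFT so every ticket is preserved.
Match against agents:
  - ticket 1 (Broken link): agent_id=1 -> matches Sam
  - ticket 2 (Crash on save): agent_id=NULL, no match -> kept with NULL
  - ticket 3 (Off by one): agent_id=5 -> matches Yara
  - ticket 4 (Memory leak): agent_id=NULL, no match -> kept with NULL
  - ticket 5 (Wrong total): agent_id=3 -> matches Dana
  - ticket 6 (Missing icon): agent_id=2 -> matches Bob
Match against tickets (self):
  - ticket 1 (Broken link): blocked_by=NULL -> NULL
  - ticket 2 (Crash on save): blocked_by=1 -> Broken link
  - ticket 3 (Off by one): blocked_by=2 -> Crash on save
  - ticket 4 (Memory leak): blocked_by=1 -> Broken link
  - ticket 5 (Wrong total): blocked_by=3 -> Off by one
  - ticket 6 (Missing icon): blocked_by=2 -> Crash on save

SQL:
SELECT a.title, b.name AS agent, c.title AS blocked_by
FROM tickets a
LEFT JOIN agents b ON a.agent_id = b.id
LEFT JOIN tickets c ON a.blocked_by = c.id

Result:
title         | agent | blocked_by   
--------------+-------+--------------
Broken link   | Sam   | NULL         
Crash on save | NULL  | Broken link  
Off by one    | Yara  | Crash on save
Memory leak   | NULL  | Broken link  
Wrong total   | Dana  | Off by one   
Missing icon  | Bob   | Crash on save


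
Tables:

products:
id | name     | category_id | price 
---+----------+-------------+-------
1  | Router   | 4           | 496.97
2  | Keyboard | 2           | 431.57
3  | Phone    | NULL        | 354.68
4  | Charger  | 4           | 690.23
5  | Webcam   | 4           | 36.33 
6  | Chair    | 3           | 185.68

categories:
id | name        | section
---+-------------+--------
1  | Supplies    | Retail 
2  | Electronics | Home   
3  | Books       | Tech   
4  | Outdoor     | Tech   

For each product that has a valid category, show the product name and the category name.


INNER JOIN keeps only products rows whose category_id matches an id in categories. Walk through each product:
  - product 1 (Router): category_id=4 -> matches Outdoor
  - product 2 (Keyboard): category_id=2 -> matches Electronics
  - product 3 (Phone): category_id=NULL, no match -> dropped
  - product 4 (Charger): category_id=4 -> matches Outdoor
  - product 5 (Webcam): category_id=4 -> matches Outdoor
  - product 6 (Chair): category_id=3 -> matches Books
So 1 of 6 rows is dropped.

SQL:
SELECT a.name, b.name AS category
FROM products a
INNER JOIN categories b ON a.category_id = b.id

Result:
name     | category   
---------+------------
Router   | Outdoor    
Keyboard | Electronics
Charger  | Outdoor    
Webcam   | Outdoor    
Chair    | Books      


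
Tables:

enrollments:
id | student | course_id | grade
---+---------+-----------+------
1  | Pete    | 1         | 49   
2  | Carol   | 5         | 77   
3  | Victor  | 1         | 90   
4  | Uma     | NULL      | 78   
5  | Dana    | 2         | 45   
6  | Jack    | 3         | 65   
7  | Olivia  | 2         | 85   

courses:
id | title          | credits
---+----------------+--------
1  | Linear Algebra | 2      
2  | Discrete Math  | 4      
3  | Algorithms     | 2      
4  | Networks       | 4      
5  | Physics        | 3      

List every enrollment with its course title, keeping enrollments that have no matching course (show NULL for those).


LEFT JOIN keeps every row from enrollments (the left table); where course_id has no match in courses, the course columns become NULL. Walk through each enrollment:
  - enrollment 1 (Pete): course_id=1 -> matches Linear Algebra
  - enrollment 2 (Carol): course_id=5 -> matches Physics
  - enrollment 3 (Victor): course_id=1 -> matches Linear Algebra
  - enrollment 4 (Uma): course_id=NULL, no match -> kept with NULL
  - enrollment 5 (Dana): course_id=2 -> matches Discrete Math
  - enrollment 6 (Jack): course_id=3 -> matches Algorithms
  - enrollment 7 (Olivia): course_id=2 -> matches Discrete Math
All 7 rows appear; 1 has NULL course.

SQL:
SELECT a.student, b.title AS course
FROM enrollments a
LEFT JOIN courses b ON a.course_id = b.id

Result:
student | course        
--------+---------------
Pete    | Linear Algebra
Carol   | Physics       
Victor  | Linear Algebra
Uma     | NULL          
Dana    | Discrete Math 
Jack    | Algorithms    
Olivia  | Discrete Math 


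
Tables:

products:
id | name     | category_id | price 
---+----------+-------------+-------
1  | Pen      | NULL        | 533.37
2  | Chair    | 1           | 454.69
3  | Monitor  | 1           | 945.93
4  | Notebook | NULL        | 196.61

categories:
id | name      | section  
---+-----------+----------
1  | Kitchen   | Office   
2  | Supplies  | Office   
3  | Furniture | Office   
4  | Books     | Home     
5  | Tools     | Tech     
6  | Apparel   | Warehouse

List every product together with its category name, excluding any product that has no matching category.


INNER JOIN keeps only products rows whose category_id matches an id in categories. Walk through each product:
  - product 1 (Pen): category_id=NULL, no match -> dropped
  - product 2 (Chair): category_id=1 -> matches Kitchen
  - product 3 (Monitor): category_id=1 -> matches Kitchen
  - product 4 (Notebook): category_id=NULL, no match -> dropped
So 2 of 4 rows are dropped.

SQL:
SELECT a.name, b.name AS category
FROM products a
INNER JOIN categories b ON a.category_id = b.id

Result:
name    | category
--------+---------
Chair   | Kitchen 
Monitor | Kitchen 


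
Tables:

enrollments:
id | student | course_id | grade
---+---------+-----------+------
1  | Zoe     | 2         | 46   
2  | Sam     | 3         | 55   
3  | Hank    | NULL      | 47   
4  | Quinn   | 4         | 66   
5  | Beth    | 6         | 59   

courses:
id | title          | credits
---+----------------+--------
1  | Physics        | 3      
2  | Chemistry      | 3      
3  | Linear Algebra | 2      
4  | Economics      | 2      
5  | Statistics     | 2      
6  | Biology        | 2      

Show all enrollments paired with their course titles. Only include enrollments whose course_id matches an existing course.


INNER JOIN keeps only enrollments rows whose course_id matches an id in courses. Walk through each enrollment:
  - enrollment 1 (Zoe): course_id=2 -> matches Chemistry
  - enrollment 2 (Sam): course_id=3 -> matches Linear Algebra
  - enrollment 3 (Hank): course_id=NULL, no match -> dropped
  - enrollment 4 (Quinn): course_id=4 -> matches Economics
  - enrollment 5 (Beth): course_id=6 -> matches Biology
So 1 of 5 rows is dropped.

SQL:
SELECT a.student, b.title AS course
FROM enrollments a
INNER JOIN courses b ON a.course_id = b.id

Result:
student | course        
--------+---------------
Zoe     | Chemistry     
Sam     | Linear Algebra
Quinn   | Economics     
Beth    | Biology       


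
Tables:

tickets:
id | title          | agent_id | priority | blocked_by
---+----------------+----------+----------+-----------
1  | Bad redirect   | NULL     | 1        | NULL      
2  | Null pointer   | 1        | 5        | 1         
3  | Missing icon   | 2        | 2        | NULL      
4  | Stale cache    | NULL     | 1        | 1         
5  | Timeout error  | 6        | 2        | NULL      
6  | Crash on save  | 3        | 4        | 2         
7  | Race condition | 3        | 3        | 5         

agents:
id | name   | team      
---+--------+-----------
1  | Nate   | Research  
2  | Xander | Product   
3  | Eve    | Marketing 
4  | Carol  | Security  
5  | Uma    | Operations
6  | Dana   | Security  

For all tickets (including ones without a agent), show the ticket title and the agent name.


LEFT JOIN keeps every row from tickets (the left table); where agent_id has no match in agents, the agent columns become NULL. Walk through each ticket:
  - ticket 1 (Bad redirect): agent_id=NULL, no match -> kept with NULL
  - ticket 2 (Null pointer): agent_id=1 -> matches Nate
  - ticket 3 (Missing icon): agent_id=2 -> matches Xander
  - ticket 4 (Stale cache): agent_id=NULL, no match -> kept with NULL
  - ticket 5 (Timeout error): agent_id=6 -> matches Dana
  - ticket 6 (Crash on save): agent_id=3 -> matches Eve
  - ticket 7 (Race condition): agent_id=3 -> matches Eve
All 7 rows appear; 2 have NULL agent.

SQL:
SELECT a.title, b.name AS agent
FROM tickets a
LEFT JOIN agents b ON a.agent_id = b.id

Result:
title          | agent 
---------------+-------
Bad redirect   | NULL  
Null pointer   | Nate  
Missing icon   | Xander
Stale cache    | NULL  
Timeout error  | Dana  
Crash on save  | Eve   
Race condition | Eve   


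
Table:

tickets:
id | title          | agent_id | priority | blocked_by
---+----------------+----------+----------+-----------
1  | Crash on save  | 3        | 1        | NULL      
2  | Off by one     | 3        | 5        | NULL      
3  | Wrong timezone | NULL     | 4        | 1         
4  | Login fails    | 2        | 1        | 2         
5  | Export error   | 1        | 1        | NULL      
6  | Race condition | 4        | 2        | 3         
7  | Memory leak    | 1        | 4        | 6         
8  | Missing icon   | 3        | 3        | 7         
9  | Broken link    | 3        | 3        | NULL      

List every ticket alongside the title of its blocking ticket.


This is a self-join: tickets is joined to a second copy of itself, matching each row's blocked_by to another row's id. Use LEFT JOIN so rows with blocked_by=NULL are kept.
  - ticket 1 (Crash on save): blocked_by=NULL -> NULL
  - ticket 2 (Off by one): blocked_by=NULL -> NULL
  - ticket 3 (Wrong timezone): blocked_by=1 -> Crash on save
  - ticket 4 (Login fails): blocked_by=2 -> Off by one
  - ticket 5 (Export error): blocked_by=NULL -> NULL
  - ticket 6 (Race condition): blocked_by=3 -> Wrong timezone
  - ticket 7 (Memory leak): blocked_by=6 -> Race condition
  - ticket 8 (Missing icon): blocked_by=7 -> Memory leak
  - ticket 9 (Broken link): blocked_by=NULL -> NULL

SQL:
SELECT a.title AS item, b.title AS blocked_by
FROM tickets a
LEFT JOIN tickets b ON a.blocked_by = b.id

Result:
item           | blocked_by    
---------------+---------------
Crash on save  | NULL          
Off by one     | NULL          
Wrong timezone | Crash on save 
Login fails    | Off by one    
Export error   | NULL          
Race condition | Wrong timezone
Memory leak    | Race condition
Missing icon   | Memory leak   
Broken link    | NULL          


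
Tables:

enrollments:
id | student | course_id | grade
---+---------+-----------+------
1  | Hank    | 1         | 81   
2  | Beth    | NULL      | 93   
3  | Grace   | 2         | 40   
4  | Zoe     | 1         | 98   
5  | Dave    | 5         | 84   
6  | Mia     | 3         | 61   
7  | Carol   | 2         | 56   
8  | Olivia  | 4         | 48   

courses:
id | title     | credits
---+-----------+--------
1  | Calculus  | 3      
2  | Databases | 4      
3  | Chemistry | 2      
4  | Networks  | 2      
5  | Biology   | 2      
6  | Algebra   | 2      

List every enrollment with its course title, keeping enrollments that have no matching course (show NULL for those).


LEFT JOIN keeps every row from enrollments (the left table); where course_id has no match in courses, the course columns become NULL. Walk through each enrollment:
  - enrollment 1 (Hank): course_id=1 -> matches Calculus
  - enrollment 2 (Beth): course_id=NULL, no match -> kept with NULL
  - enrollment 3 (Grace): course_id=2 -> matches Databases
  - enrollment 4 (Zoe): course_id=1 -> matches Calculus
  - enrollment 5 (Dave): course_id=5 -> matches Biology
  - enrollment 6 (Mia): course_id=3 -> matches Chemistry
  - enrollment 7 (Carol): course_id=2 -> matches Databases
  - enrollment 8 (Olivia): course_id=4 -> matches Networks
All 8 rows appear; 1 has NULL course.

SQL:
SELECT a.student, b.title AS course
FROM enrollments a
LEFT JOIN courses b ON a.course_id = b.id

Result:
student | course   
--------+----------
Hank    | Calculus 
Beth    | NULL     
Grace   | Databases
Zoe     | Calculus 
Dave    | Biology  
Mia     | Chemistry
Carol   | Databases
Olivia  | Networks 


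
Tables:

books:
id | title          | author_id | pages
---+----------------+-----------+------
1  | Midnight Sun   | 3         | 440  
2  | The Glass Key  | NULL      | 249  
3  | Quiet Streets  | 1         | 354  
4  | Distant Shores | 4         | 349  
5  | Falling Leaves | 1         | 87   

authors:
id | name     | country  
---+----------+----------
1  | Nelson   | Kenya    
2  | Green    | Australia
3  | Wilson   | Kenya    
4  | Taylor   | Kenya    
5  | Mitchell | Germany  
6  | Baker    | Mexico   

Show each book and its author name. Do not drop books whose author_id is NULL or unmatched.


LEFT JOIN keeps every row from books (the left table); where author_id has no match in authors, the author columns become NULL. Walk through each book:
  - book 1 (Midnight Sun): author_id=3 -> matches Wilson
  - book 2 (The Glass Key): author_id=NULL, no match -> kept with NULL
  - book 3 (Quiet Streets): author_id=1 -> matches Nelson
  - book 4 (Distant Shores): author_id=4 -> matches Taylor
  - book 5 (Falling Leaves): author_id=1 -> matches Nelson
All 5 rows appear; 1 has NULL author.

SQL:
SELECT a.title, b.name AS author
FROM books a
LEFT JOIN authors b ON a.author_id = b.id

Result:
title          | author
---------------+-------
Midnight Sun   | Wilson
The Glass Key  | NULL  
Quiet Streets  | Nelson
Distant Shores | Taylor
Falling Leaves | Nelson


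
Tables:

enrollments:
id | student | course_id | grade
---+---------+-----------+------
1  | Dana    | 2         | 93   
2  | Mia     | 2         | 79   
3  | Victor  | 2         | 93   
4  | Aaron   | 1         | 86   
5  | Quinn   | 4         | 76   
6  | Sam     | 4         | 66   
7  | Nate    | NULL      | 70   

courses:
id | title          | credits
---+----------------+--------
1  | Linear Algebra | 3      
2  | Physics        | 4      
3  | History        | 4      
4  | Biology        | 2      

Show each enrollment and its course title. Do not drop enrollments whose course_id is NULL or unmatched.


LEFT JOIN keeps every row from enrollments (the left table); where course_id has no match in courses, the course columns become NULL. Walk through each enrollment:
  - enrollment 1 (Dana): course_id=2 -> matches Physics
  - enrollment 2 (Mia): course_id=2 -> matches Physics
  - enrollment 3 (Victor): course_id=2 -> matches Physics
  - enrollment 4 (Aaron): course_id=1 -> matches Linear Algebra
  - enrollment 5 (Quinn): course_id=4 -> matches Biology
  - enrollment 6 (Sam): course_id=4 -> matches Biology
  - enrollment 7 (Nate): course_id=NULL, no match -> kept with NULL
All 7 rows appear; 1 has NULL course.

SQL:
SELECT a.student, b.title AS course
FROM enrollments a
LEFT JOIN courses b ON a.course_id = b.id

Result:
student | course        
--------+---------------
Dana    | Physics       
Mia     | Physics       
Victor  | Physics       
Aaron   | Linear Algebra
Quinn   | Biology       
Sam     | Biology       
Nate    | NULL          


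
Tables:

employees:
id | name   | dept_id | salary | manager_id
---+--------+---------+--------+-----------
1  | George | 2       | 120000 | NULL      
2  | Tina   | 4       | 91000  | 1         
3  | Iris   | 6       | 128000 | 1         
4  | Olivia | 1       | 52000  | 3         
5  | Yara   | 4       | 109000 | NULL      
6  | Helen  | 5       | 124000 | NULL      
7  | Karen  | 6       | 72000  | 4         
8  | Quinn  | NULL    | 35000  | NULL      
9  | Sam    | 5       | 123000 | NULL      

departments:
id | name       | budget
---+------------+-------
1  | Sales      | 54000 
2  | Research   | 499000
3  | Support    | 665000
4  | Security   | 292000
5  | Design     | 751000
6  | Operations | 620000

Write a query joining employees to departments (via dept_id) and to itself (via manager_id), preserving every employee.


Two LEFT JOINs from the same base table employees: one to departments via dept_id, one to employees itself via manager_id. Both are LEFT so every employee is preserved.
Match against departments:
  - employee 1 (George): dept_id=2 -> matches Research
  - employee 2 (Tina): dept_id=4 -> matches Security
  - employee 3 (Iris): dept_id=6 -> matches Operations
  - employee 4 (Olivia): dept_id=1 -> matches Sales
  - employee 5 (Yara): dept_id=4 -> matches Security
  - employee 6 (Helen): dept_id=5 -> matches Design
  - employee 7 (Karen): dept_id=6 -> matches Operations
  - employee 8 (Quinn): dept_id=NULL, no match -> kept with NULL
  - employee 9 (Sam): dept_id=5 -> matches Design
Match against employees (self):
  - employee 1 (George): manager_id=NULL -> NULL
  - employee 2 (Tina): manager_id=1 -> George
  - employee 3 (Iris): manager_id=1 -> George
  - employee 4 (Olivia): manager_id=3 -> Iris
  - employee 5 (Yara): manager_id=NULL -> NULL
  - employee 6 (Helen): manager_id=NULL -> NULL
  - employee 7 (Karen): manager_id=4 -> Olivia
  - employee 8 (Quinn): manager_id=NULL -> NULL
  - employee 9 (Sam): manager_id=NULL -> NULL

SQL:
SELECT a.name, b.name AS department, c.name AS manager
FROM employees a
LEFT JOIN departments b ON a.dept_id = b.id
LEFT JOIN employees c ON a.manager_id = c.id

Result:
name   | department | manager
-------+------------+--------
George | Research   | NULL   
Tina   | Security   | George 
Iris   | Operations | George 
Olivia | Sales      | Iris   
Yara   | Security   | NULL   
Helen  | Design     | NULL   
Karen  | Operations | Olivia 
Quinn  | NULL       | NULL   
Sam    | Design     | NULL   


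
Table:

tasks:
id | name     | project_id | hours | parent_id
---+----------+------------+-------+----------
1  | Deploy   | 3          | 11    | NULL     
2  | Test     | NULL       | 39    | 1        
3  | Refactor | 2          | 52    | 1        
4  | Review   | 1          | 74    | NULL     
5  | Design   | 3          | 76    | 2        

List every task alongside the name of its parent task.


This is a self-join: tasks is joined to a second copy of itself, matching each row's parent_id to another row's id. Use LEFT JOIN so rows with parent_id=NULL are kept.
  - task 1 (Deploy): parent_id=NULL -> NULL
  - task 2 (Test): parent_id=1 -> Deploy
  - task 3 (Refactor): parent_id=1 -> Deploy
  - task 4 (Review): parent_id=NULL -> NULL
  - task 5 (Design): parent_id=2 -> Test

SQL:
SELECT a.name AS item, b.name AS parent
FROM tasks a
LEFT JOIN tasks b ON a.parent_id = b.id

Result:
item     | parent
---------+-------
Deploy   | NULL  
Test     | Deploy
Refactor | Deploy
Review   | NULL  
Design   | Test  


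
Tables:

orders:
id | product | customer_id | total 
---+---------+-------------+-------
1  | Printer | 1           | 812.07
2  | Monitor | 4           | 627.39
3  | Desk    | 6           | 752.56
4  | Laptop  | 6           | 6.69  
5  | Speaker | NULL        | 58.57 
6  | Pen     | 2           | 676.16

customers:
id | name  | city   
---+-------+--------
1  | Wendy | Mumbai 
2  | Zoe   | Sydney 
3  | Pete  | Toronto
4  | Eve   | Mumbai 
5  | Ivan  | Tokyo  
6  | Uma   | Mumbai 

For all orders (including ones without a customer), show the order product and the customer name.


LEFT JOIN keeps every row from orders (the left table); where customer_id has no match in customers, the customer columns become NULL. Walk through each order:
  - order 1 (Printer): customer_id=1 -> matches Wendy
  - order 2 (Monitor): customer_id=4 -> matches Eve
  - order 3 (Desk): customer_id=6 -> matches Uma
  - order 4 (Laptop): customer_id=6 -> matches Uma
  - order 5 (Speaker): customer_id=NULL, no match -> kept with NULL
  - order 6 (Pen): customer_id=2 -> matches Zoe
All 6 rows appear; 1 has NULL customer.

SQL:
SELECT a.product, b.name AS customer
FROM orders a
LEFT JOIN customers b ON a.customer_id = b.id

Result:
product | customer
--------+---------
Printer | Wendy   
Monitor | Eve     
Desk    | Uma     
Laptop  | Uma     
Speaker | NULL    
Pen     | Zoe     


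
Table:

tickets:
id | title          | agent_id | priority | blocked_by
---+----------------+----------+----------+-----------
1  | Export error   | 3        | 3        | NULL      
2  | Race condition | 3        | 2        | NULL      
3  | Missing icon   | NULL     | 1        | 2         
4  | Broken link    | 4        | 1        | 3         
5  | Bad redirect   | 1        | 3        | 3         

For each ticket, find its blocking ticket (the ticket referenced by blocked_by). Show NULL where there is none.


This is a self-join: tickets is joined to a second copy of itself, matching each row's blocked_by to another row's id. Use LEFT JOIN so rows with blocked_by=NULL are kept.
  - ticket 1 (Export error): blocked_by=NULL -> NULL
  - ticket 2 (Race condition): blocked_by=NULL -> NULL
  - ticket 3 (Missing icon): blocked_by=2 -> Race condition
  - ticket 4 (Broken link): blocked_by=3 -> Missing icon
  - ticket 5 (Bad redirect): blocked_by=3 -> Missing icon

SQL:
SELECT a.title AS item, b.title AS blocked_by
FROM tickets a
LEFT JOIN tickets b ON a.blocked_by = b.id

Result:
item           | blocked_by    
---------------+---------------
Export error   | NULL          
Race condition | NULL          
Missing icon   | Race condition
Broken link    | Missing icon  
Bad redirect   | Missing icon  


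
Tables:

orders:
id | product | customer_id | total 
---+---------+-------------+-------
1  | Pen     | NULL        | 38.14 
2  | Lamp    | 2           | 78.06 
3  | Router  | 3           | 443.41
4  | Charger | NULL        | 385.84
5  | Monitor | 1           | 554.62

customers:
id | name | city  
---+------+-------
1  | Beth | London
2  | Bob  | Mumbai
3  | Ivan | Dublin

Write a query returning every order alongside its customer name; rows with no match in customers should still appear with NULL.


LEFT JOIN keeps every row from orders (the left table); where customer_id has no match in customers, the customer columns become NULL. Walk through each order:
  - order 1 (Pen): customer_id=NULL, no match -> kept with NULL
  - order 2 (Lamp): customer_id=2 -> matches Bob
  - order 3 (Router): customer_id=3 -> matches Ivan
  - order 4 (Charger): customer_id=NULL, no match -> kept with NULL
  - order 5 (Monitor): customer_id=1 -> matches Beth
All 5 rows appear; 2 have NULL customer.

SQL:
SELECT a.product, b.name AS customer
FROM orders a
LEFT JOIN customers b ON a.customer_id = b.id

Result:
product | customer
--------+---------
Pen     | NULL    
Lamp    | Bob     
Router  | Ivan    
Charger | NULL    
Monitor | Beth    


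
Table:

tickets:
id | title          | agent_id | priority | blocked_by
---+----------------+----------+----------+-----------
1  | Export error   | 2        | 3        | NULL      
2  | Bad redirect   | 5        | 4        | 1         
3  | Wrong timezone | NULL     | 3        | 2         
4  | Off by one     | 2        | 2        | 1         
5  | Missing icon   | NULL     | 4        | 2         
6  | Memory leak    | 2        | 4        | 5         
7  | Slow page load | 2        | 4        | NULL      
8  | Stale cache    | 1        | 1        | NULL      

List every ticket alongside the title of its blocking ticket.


This is a self-join: tickets is joined to a second copy of itself, matching each row's blocked_by to another row's id. Use LEFT JOIN so rows with blocked_by=NULL are kept.
  - ticket 1 (Export error): blocked_by=NULL -> NULL
  - ticket 2 (Bad redirect): blocked_by=1 -> Export error
  - ticket 3 (Wrong timezone): blocked_by=2 -> Bad redirect
  - ticket 4 (Off by one): blocked_by=1 -> Export error
  - ticket 5 (Missing icon): blocked_by=2 -> Bad redirect
  - ticket 6 (Memory leak): blocked_by=5 -> Missing icon
  - ticket 7 (Slow page load): blocked_by=NULL -> NULL
  - ticket 8 (Stale cache): blocked_by=NULL -> NULL

SQL:
SELECT a.title AS item, b.title AS blocked_by
FROM tickets a
LEFT JOIN tickets b ON a.blocked_by = b.id

Result:
item           | blocked_by  
---------------+-------------
Export error   | NULL        
Bad redirect   | Export error
Wrong timezone | Bad redirect
Off by one     | Export error
Missing icon   | Bad redirect
Memory leak    | Missing icon
Slow page load | NULL        
Stale cache    | NULL        


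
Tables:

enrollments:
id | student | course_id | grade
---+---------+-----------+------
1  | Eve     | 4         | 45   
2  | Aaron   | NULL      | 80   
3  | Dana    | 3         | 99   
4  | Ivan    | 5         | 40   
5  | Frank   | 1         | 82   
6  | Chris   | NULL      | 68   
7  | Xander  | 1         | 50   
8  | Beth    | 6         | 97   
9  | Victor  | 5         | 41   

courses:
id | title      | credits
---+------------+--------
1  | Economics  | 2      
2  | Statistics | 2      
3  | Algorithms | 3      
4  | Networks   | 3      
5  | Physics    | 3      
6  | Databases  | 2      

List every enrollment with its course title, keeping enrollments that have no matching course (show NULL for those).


LEFT JOIN keeps every row from enrollments (the left table); where course_id has no match in courses, the course columns become NULL. Walk through each enrollment:
  - enrollment 1 (Eve): course_id=4 -> matches Networks
  - enrollment 2 (Aaron): course_id=NULL, no match -> kept with NULL
  - enrollment 3 (Dana): course_id=3 -> matches Algorithms
  - enrollment 4 (Ivan): course_id=5 -> matches Physics
  - enrollment 5 (Frank): course_id=1 -> matches Economics
  - enrollment 6 (Chris): course_id=NULL, no match -> kept with NULL
  - enrollment 7 (Xander): course_id=1 -> matches Economics
  - enrollment 8 (Beth): course_id=6 -> matches Databases
  - enrollment 9 (Victor): course_id=5 -> matches Physics
All 9 rows appear; 2 have NULL course.

SQL:
SELECT a.student, b.title AS course
FROM enrollments a
LEFT JOIN courses b ON a.course_id = b.id

Result:
student | course    
--------+-----------
Eve     | Networks  
Aaron   | NULL      
Dana    | Algorithms
Ivan    | Physics   
Frank   | Economics 
Chris   | NULL      
Xander  | Economics 
Beth    | Databases 
Victor  | Physics   


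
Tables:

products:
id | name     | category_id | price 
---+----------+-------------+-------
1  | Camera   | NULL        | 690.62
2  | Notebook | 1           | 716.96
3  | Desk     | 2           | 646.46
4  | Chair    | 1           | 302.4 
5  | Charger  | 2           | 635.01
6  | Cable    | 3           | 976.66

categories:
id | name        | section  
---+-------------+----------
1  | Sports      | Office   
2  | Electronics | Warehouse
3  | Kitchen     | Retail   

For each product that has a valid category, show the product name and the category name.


INNER JOIN keeps only products rows whose category_id matches an id in categories. Walk through each product:
  - product 1 (Camera): category_id=NULL, no match -> dropped
  - product 2 (Notebook): category_id=1 -> matches Sports
  - product 3 (Desk): category_id=2 -> matches Electronics
  - product 4 (Chair): category_id=1 -> matches Sports
  - product 5 (Charger): category_id=2 -> matches Electronics
  - product 6 (Cable): category_id=3 -> matches Kitchen
So 1 of 6 rows is dropped.

SQL:
SELECT a.name, b.name AS category
FROM products a
INNER JOIN categories b ON a.category_id = b.id

Result:
name     | category   
---------+------------
Notebook | Sports     
Desk     | Electronics
Chair    | Sports     
Charger  | Electronics
Cable    | Kitchen    


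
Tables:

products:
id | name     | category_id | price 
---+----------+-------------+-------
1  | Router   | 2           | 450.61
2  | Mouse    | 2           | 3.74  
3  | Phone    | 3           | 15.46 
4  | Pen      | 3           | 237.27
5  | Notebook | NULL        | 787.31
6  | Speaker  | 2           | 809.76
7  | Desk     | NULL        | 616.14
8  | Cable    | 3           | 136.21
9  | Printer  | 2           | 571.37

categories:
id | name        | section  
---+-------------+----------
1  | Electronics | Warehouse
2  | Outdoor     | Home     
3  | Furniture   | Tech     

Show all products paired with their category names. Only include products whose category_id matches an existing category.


INNER JOIN keeps only products rows whose category_id matches an id in categories. Walk through each product:
  - product 1 (Router): category_id=2 -> matches Outdoor
  - product 2 (Mouse): category_id=2 -> matches Outdoor
  - product 3 (Phone): category_id=3 -> matches Furniture
  - product 4 (Pen): category_id=3 -> matches Furniture
  - product 5 (Notebook): category_id=NULL, no match -> dropped
  - product 6 (Speaker): category_id=2 -> matches Outdoor
  - product 7 (Desk): category_id=NULL, no match -> dropped
  - product 8 (Cable): category_id=3 -> matches Furniture
  - product 9 (Printer): category_id=2 -> matches Outdoor
So 2 of 9 rows are dropped.

SQL:
SELECT a.name, b.name AS category
FROM products a
INNER JOIN categories b ON a.category_id = b.id

Result:
name    | category 
--------+----------
Router  | Outdoor  
Mouse   | Outdoor  
Phone   | Furniture
Pen     | Furniture
Speaker | Outdoor  
Cable   | Furniture
Printer | Outdoor  


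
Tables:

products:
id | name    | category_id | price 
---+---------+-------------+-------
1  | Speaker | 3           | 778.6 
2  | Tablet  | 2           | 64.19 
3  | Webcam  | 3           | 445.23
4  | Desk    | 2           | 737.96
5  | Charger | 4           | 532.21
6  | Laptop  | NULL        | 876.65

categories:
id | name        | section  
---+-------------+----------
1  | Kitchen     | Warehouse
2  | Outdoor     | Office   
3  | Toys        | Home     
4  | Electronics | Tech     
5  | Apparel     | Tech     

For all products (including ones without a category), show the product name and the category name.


LEFT JOIN keeps every row from products (the left table); where category_id has no match in categories, the category columns become NULL. Walk through each product:
  - product 1 (Speaker): category_id=3 -> matches Toys
  - product 2 (Tablet): category_id=2 -> matches Outdoor
  - product 3 (Webcam): category_id=3 -> matches Toys
  - product 4 (Desk): category_id=2 -> matches Outdoor
  - product 5 (Charger): category_id=4 -> matches Electronics
  - product 6 (Laptop): category_id=NULL, no match -> kept with NULL
All 6 rows appear; 1 has NULL category.

SQL:
SELECT a.name, b.name AS category
FROM products a
LEFT JOIN categories b ON a.category_id = b.id

Result:
name    | category   
--------+------------
Speaker | Toys       
Tablet  | Outdoor    
Webcam  | Toys       
Desk    | Outdoor    
Charger | Electronics
Laptop  | NULL       


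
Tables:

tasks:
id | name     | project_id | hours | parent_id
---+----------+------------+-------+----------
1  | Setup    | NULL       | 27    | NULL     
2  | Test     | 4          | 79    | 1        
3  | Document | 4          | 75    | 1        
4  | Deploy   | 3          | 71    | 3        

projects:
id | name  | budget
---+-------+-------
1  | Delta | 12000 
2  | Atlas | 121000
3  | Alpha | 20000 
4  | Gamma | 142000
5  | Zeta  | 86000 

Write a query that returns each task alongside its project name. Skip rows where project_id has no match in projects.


INNER JOIN keeps only tasks rows whose project_id matches an id in projects. Walk through each task:
  - task 1 (Setup): project_id=NULL, no match -> dropped
  - task 2 (Test): project_id=4 -> matches Gamma
  - task 3 (Document): project_id=4 -> matches Gamma
  - task 4 (Deploy): project_id=3 -> matches Alpha
So 1 of 4 rows is dropped.

SQL:
SELECT a.name, b.name AS project
FROM tasks a
INNER JOIN projects b ON a.project_id = b.id

Result:
name     | project
---------+--------
Test     | Gamma  
Document | Gamma  
Deploy   | Alpha  


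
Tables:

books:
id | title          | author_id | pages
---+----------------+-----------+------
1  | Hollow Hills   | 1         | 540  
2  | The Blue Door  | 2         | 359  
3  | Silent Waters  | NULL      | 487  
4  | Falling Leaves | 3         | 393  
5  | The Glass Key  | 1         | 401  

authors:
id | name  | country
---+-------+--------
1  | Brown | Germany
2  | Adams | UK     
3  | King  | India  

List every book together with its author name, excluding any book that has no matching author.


INNER JOIN keeps only books rows whose author_id matches an id in authors. Walk through each book:
  - book 1 (Hollow Hills): author_id=1 -> matches Brown
  - book 2 (The Blue Door): author_id=2 -> matches Adams
  - book 3 (Silent Waters): author_id=NULL, no match -> dropped
  - book 4 (Falling Leaves): author_id=3 -> matches King
  - book 5 (The Glass Key): author_id=1 -> matches Brown
So 1 of 5 rows is dropped.

SQL:
SELECT a.title, b.name AS author
FROM books a
INNER JOIN authors b ON a.author_id = b.id

Result:
title          | author
---------------+-------
Hollow Hills   | Brown 
The Blue Door  | Adams 
Falling Leaves | King  
The Glass Key  | Brown 


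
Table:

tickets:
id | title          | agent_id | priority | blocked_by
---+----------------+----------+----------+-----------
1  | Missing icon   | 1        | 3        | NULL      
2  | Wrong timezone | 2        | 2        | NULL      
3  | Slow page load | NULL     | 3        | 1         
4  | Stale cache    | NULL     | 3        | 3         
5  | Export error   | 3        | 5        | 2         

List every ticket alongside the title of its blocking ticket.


This is a self-join: tickets is joined to a second copy of itself, matching each row's blocked_by to another row's id. Use LEFT JOIN so rows with blocked_by=NULL are kept.
  - ticket 1 (Missing icon): blocked_by=NULL -> NULL
  - ticket 2 (Wrong timezone): blocked_by=NULL -> NULL
  - ticket 3 (Slow page load): blocked_by=1 -> Missing icon
  - ticket 4 (Stale cache): blocked_by=3 -> Slow page load
  - ticket 5 (Export error): blocked_by=2 -> Wrong timezone

SQL:
SELECT a.title AS item, b.title AS blocked_by
FROM tickets a
LEFT JOIN tickets b ON a.blocked_by = b.id

Result:
item           | blocked_by    
---------------+---------------
Missing icon   | NULL          
Wrong timezone | NULL          
Slow page load | Missing icon  
Stale cache    | Slow page load
Export error   | Wrong timezone


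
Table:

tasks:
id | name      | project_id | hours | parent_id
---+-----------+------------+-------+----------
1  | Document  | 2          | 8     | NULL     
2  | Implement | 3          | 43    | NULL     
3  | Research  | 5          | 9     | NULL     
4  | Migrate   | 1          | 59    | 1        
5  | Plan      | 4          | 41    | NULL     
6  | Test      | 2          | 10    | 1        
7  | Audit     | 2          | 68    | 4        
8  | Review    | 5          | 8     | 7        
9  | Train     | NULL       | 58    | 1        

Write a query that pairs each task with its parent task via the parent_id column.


This is a self-join: tasks is joined to a second copy of itself, matching each row's parent_id to another row's id. Use LEFT JOIN so rows with parent_id=NULL are kept.
  - task 1 (Document): parent_id=NULL -> NULL
  - task 2 (Implement): parent_id=NULL -> NULL
  - task 3 (Research): parent_id=NULL -> NULL
  - task 4 (Migrate): parent_id=1 -> Document
  - task 5 (Plan): parent_id=NULL -> NULL
  - task 6 (Test): parent_id=1 -> Document
  - task 7 (Audit): parent_id=4 -> Migrate
  - task 8 (Review): parent_id=7 -> Audit
  - task 9 (Train): parent_id=1 -> Document

SQL:
SELECT a.name AS item, b.name AS parent
FROM tasks a
LEFT JOIN tasks b ON a.parent_id = b.id

Result:
item      | parent  
----------+---------
Document  | NULL    
Implement | NULL    
Research  | NULL    
Migrate   | Document
Plan      | NULL    
Test      | Document
Audit     | Migrate 
Review    | Audit   
Train     | Document


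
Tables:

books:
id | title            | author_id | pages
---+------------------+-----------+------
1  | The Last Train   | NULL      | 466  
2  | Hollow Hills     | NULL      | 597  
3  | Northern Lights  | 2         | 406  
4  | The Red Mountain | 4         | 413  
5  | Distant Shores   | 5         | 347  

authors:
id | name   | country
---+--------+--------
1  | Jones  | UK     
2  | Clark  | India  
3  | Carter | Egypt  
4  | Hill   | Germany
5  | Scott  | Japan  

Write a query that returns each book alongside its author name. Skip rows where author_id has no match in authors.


INNER JOIN keeps only books rows whose author_id matches an id in authors. Walk through each book:
  - book 1 (The Last Train): author_id=NULL, no match -> dropped
  - book 2 (Hollow Hills): author_id=NULL, no match -> dropped
  - book 3 (Northern Lights): author_id=2 -> matches Clark
  - book 4 (The Red Mountain): author_id=4 -> matches Hill
  - book 5 (Distant Shores): author_id=5 -> matches Scott
So 2 of 5 rows are dropped.

SQL:
SELECT a.title, b.name AS author
FROM books a
INNER JOIN authors b ON a.author_id = b.id

Result:
title            | author
-----------------+-------
Northern Lights  | Clark 
The Red Mountain | Hill  
Distant Shores   | Scott 


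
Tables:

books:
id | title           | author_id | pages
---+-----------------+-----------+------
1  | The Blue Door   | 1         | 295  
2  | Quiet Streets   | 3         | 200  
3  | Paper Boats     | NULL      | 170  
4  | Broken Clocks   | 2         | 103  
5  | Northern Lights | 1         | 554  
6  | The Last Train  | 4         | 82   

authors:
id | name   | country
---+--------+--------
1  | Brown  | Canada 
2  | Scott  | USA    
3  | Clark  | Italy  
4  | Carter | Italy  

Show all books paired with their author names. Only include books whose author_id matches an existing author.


INNER JOIN keeps only books rows whose author_id matches an id in authors. Walk through each book:
  - book 1 (The Blue Door): author_id=1 -> matches Brown
  - book 2 (Quiet Streets): author_id=3 -> matches Clark
  - book 3 (Paper Boats): author_id=NULL, no match -> dropped
  - book 4 (Broken Clocks): author_id=2 -> matches Scott
  - book 5 (Northern Lights): author_id=1 -> matches Brown
  - book 6 (The Last Train): author_id=4 -> matches Carter
So 1 of 6 rows is dropped.

SQL:
SELECT a.title, b.name AS author
FROM books a
INNER JOIN authors b ON a.author_id = b.id

Result:
title           | author
----------------+-------
The Blue Door   | Brown 
Quiet Streets   | Clark 
Broken Clocks   | Scott 
Northern Lights | Brown 
The Last Train  | Carter


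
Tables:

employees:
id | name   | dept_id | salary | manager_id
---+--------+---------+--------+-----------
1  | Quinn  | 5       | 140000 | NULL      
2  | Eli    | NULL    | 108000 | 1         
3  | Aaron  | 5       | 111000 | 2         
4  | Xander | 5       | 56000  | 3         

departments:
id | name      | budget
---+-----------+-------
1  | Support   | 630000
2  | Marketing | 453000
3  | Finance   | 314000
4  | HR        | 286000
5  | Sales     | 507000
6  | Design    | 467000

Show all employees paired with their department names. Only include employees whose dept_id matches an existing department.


INNER JOIN keeps only employees rows whose dept_id matches an id in departments. Walk through each employee:
  - employee 1 (Quinn): dept_id=5 -> matches Sales
  - employee 2 (Eli): dept_id=NULL, no match -> dropped
  - employee 3 (Aaron): dept_id=5 -> matches Sales
  - employee 4 (Xander): dept_id=5 -> matches Sales
So 1 of 4 rows is dropped.

SQL:
SELECT a.name, b.name AS department
FROM employees a
INNER JOIN departments b ON a.dept_id = b.id

Result:
name   | department
-------+-----------
Quinn  | Sales     
Aaron  | Sales     
Xander | Sales     


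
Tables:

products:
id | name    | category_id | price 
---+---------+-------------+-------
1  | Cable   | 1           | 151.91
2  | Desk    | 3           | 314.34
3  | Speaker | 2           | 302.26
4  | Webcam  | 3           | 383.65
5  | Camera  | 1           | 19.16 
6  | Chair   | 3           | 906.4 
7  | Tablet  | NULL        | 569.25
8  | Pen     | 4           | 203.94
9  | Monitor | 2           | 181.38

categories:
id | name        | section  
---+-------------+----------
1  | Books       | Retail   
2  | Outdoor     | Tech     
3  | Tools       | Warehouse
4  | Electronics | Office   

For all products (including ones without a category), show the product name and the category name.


LEFT JOIN keeps every row from products (the left table); where category_id has no match in categories, the category columns become NULL. Walk through each product:
  - product 1 (Cable): category_id=1 -> matches Books
  - product 2 (Desk): category_id=3 -> matches Tools
  - product 3 (Speaker): category_id=2 -> matches Outdoor
  - product 4 (Webcam): category_id=3 -> matches Tools
  - product 5 (Camera): category_id=1 -> matches Books
  - product 6 (Chair): category_id=3 -> matches Tools
  - product 7 (Tablet): category_id=NULL, no match -> kept with NULL
  - product 8 (Pen): category_id=4 -> matches Electronics
  - product 9 (Monitor): category_id=2 -> matches Outdoor
All 9 rows appear; 1 has NULL category.

SQL:
SELECT a.name, b.name AS category
FROM products a
LEFT JOIN categories b ON a.category_id = b.id

Result:
name    | category   
--------+------------
Cable   | Books      
Desk    | Tools      
Speaker | Outdoor    
Webcam  | Tools      
Camera  | Books      
Chair   | Tools      
Tablet  | NULL       
Pen     | Electronics
Monitor | Outdoor    
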